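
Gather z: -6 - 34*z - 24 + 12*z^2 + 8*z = 12*z^2 - 26*z - 30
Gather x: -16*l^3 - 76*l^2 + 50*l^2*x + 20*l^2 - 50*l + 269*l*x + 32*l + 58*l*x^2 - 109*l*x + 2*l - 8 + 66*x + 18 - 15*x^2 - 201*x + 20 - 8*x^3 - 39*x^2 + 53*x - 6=-16*l^3 - 56*l^2 - 16*l - 8*x^3 + x^2*(58*l - 54) + x*(50*l^2 + 160*l - 82) + 24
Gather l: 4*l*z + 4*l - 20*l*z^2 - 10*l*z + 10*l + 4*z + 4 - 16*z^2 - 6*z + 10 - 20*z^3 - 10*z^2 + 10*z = l*(-20*z^2 - 6*z + 14) - 20*z^3 - 26*z^2 + 8*z + 14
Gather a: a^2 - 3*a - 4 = a^2 - 3*a - 4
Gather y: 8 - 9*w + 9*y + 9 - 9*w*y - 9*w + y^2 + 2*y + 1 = -18*w + y^2 + y*(11 - 9*w) + 18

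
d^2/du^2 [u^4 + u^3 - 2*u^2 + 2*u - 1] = 12*u^2 + 6*u - 4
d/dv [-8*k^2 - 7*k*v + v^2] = -7*k + 2*v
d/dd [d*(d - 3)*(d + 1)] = 3*d^2 - 4*d - 3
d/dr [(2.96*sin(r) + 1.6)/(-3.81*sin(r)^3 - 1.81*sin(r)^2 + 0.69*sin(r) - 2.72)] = (22.5552*sin(r)^3 + 23.6456*sin(r)^2 + 5.792*sin(r) - 9.1552)*cos(r)/(14.5161*sin(r)^6 + 13.7922*sin(r)^5 - 1.9817*sin(r)^4 + 18.2286*sin(r)^3 + 10.3225*sin(r)^2 - 3.7536*sin(r) + 7.3984)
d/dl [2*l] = 2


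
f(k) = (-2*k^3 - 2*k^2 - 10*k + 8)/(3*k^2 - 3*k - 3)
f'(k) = (3 - 6*k)*(-2*k^3 - 2*k^2 - 10*k + 8)/(3*k^2 - 3*k - 3)^2 + (-6*k^2 - 4*k - 10)/(3*k^2 - 3*k - 3) = 2*(-k^4 + 2*k^3 + 9*k^2 - 6*k + 9)/(3*(k^4 - 2*k^3 - k^2 + 2*k + 1))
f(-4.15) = 2.59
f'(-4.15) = -0.40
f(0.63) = -0.11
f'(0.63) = 4.01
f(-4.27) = 2.63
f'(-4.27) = -0.42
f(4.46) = -5.86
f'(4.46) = -0.18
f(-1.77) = 2.61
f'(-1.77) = 1.18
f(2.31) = -8.30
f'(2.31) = 6.39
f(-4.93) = 2.93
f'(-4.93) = -0.48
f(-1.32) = 3.61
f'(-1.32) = 3.91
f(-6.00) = 3.48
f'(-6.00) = -0.54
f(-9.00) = 5.22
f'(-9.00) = -0.61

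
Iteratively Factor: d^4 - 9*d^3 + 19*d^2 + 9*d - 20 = (d - 4)*(d^3 - 5*d^2 - d + 5) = (d - 4)*(d + 1)*(d^2 - 6*d + 5) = (d - 5)*(d - 4)*(d + 1)*(d - 1)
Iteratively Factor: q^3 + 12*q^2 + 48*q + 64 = (q + 4)*(q^2 + 8*q + 16) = (q + 4)^2*(q + 4)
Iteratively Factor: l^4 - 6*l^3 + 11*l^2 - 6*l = (l - 2)*(l^3 - 4*l^2 + 3*l) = (l - 2)*(l - 1)*(l^2 - 3*l) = (l - 3)*(l - 2)*(l - 1)*(l)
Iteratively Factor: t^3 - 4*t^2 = (t)*(t^2 - 4*t) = t^2*(t - 4)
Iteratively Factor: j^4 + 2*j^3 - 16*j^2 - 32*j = (j)*(j^3 + 2*j^2 - 16*j - 32) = j*(j + 4)*(j^2 - 2*j - 8) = j*(j - 4)*(j + 4)*(j + 2)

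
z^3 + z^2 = z^2*(z + 1)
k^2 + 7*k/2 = k*(k + 7/2)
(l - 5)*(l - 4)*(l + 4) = l^3 - 5*l^2 - 16*l + 80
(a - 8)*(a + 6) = a^2 - 2*a - 48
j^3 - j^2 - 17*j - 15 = (j - 5)*(j + 1)*(j + 3)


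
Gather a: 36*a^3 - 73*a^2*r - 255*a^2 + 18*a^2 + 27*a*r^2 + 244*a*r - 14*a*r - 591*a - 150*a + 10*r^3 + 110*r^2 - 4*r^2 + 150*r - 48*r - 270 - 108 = 36*a^3 + a^2*(-73*r - 237) + a*(27*r^2 + 230*r - 741) + 10*r^3 + 106*r^2 + 102*r - 378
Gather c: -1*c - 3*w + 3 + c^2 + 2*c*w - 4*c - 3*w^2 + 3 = c^2 + c*(2*w - 5) - 3*w^2 - 3*w + 6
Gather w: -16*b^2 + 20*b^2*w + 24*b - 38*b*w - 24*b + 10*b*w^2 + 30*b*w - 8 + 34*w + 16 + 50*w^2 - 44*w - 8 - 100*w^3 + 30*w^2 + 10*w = -16*b^2 - 100*w^3 + w^2*(10*b + 80) + w*(20*b^2 - 8*b)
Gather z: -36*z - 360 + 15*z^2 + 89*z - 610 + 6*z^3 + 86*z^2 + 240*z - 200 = 6*z^3 + 101*z^2 + 293*z - 1170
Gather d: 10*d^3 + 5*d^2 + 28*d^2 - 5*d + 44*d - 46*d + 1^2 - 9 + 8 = 10*d^3 + 33*d^2 - 7*d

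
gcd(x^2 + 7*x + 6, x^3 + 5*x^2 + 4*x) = x + 1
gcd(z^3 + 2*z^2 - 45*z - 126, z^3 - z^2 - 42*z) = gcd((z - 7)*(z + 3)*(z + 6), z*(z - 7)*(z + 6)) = z^2 - z - 42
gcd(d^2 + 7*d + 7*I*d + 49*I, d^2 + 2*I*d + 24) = 1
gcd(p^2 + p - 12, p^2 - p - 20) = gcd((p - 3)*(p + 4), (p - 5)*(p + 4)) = p + 4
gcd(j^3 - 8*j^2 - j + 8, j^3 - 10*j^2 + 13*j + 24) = j^2 - 7*j - 8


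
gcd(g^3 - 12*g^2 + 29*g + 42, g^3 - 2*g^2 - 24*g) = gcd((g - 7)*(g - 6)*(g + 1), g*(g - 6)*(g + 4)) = g - 6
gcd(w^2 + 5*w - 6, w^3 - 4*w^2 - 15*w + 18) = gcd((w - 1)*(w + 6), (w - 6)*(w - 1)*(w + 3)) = w - 1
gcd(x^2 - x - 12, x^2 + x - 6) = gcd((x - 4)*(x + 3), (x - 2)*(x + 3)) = x + 3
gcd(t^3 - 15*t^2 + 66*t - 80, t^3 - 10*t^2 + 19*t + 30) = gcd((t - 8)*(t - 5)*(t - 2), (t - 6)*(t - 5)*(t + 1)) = t - 5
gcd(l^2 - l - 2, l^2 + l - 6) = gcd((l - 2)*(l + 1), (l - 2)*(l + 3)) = l - 2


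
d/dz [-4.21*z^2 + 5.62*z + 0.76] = 5.62 - 8.42*z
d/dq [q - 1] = 1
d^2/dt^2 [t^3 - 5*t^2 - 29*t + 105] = 6*t - 10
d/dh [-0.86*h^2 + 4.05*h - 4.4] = 4.05 - 1.72*h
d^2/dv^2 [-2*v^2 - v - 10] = -4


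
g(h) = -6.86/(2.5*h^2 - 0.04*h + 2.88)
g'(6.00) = 0.02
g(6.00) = -0.07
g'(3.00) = 0.16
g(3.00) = -0.27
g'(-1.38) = -0.80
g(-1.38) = -0.89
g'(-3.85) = -0.08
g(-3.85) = -0.17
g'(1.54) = 0.69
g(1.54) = -0.78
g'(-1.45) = -0.74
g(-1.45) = -0.84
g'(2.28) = 0.31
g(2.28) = -0.43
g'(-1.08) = -1.09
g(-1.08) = -1.17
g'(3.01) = 0.16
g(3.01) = -0.27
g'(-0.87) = -1.30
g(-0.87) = -1.43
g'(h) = -6.86*(0.04 - 5.0*h)/(2.5*h^2 - 0.04*h + 2.88)^2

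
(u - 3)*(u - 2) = u^2 - 5*u + 6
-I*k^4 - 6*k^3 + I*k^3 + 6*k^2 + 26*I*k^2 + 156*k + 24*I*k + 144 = (k - 6)*(k + 4)*(k - 6*I)*(-I*k - I)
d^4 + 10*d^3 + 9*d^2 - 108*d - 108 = (d - 3)*(d + 1)*(d + 6)^2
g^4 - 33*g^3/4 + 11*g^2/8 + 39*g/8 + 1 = (g - 8)*(g - 1)*(g + 1/4)*(g + 1/2)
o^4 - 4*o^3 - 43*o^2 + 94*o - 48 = (o - 8)*(o - 1)^2*(o + 6)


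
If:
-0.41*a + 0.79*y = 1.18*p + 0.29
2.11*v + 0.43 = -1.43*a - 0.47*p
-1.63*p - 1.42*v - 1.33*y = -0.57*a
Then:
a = 1.11096267942816*y - 0.30784105006429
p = 0.283479069012251*y - 0.138800991079357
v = 0.0357578992413424 - 0.816071940292901*y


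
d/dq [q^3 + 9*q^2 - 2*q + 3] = 3*q^2 + 18*q - 2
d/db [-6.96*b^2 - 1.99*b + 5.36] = -13.92*b - 1.99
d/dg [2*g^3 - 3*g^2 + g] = 6*g^2 - 6*g + 1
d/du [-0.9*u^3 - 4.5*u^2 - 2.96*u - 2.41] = -2.7*u^2 - 9.0*u - 2.96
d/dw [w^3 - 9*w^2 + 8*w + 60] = 3*w^2 - 18*w + 8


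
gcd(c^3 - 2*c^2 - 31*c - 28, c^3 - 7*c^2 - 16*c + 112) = c^2 - 3*c - 28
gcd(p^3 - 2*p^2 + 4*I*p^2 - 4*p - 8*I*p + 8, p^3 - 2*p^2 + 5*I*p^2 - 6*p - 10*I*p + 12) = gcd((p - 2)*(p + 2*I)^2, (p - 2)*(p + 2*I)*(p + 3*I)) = p^2 + p*(-2 + 2*I) - 4*I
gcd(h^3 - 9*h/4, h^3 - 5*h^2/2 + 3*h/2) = h^2 - 3*h/2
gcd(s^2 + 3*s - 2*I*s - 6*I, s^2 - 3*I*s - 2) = s - 2*I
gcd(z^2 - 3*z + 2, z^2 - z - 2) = z - 2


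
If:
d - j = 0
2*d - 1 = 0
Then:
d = 1/2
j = 1/2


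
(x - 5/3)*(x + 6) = x^2 + 13*x/3 - 10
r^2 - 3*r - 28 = (r - 7)*(r + 4)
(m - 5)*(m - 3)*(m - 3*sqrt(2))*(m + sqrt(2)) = m^4 - 8*m^3 - 2*sqrt(2)*m^3 + 9*m^2 + 16*sqrt(2)*m^2 - 30*sqrt(2)*m + 48*m - 90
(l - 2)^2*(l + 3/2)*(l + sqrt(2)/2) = l^4 - 5*l^3/2 + sqrt(2)*l^3/2 - 2*l^2 - 5*sqrt(2)*l^2/4 - sqrt(2)*l + 6*l + 3*sqrt(2)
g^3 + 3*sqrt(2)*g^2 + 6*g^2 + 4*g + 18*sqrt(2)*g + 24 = (g + 6)*(g + sqrt(2))*(g + 2*sqrt(2))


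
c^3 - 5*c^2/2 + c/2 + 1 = (c - 2)*(c - 1)*(c + 1/2)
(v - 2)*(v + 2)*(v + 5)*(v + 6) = v^4 + 11*v^3 + 26*v^2 - 44*v - 120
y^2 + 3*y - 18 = (y - 3)*(y + 6)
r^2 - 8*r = r*(r - 8)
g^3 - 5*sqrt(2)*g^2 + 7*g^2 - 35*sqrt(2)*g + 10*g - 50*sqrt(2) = (g + 2)*(g + 5)*(g - 5*sqrt(2))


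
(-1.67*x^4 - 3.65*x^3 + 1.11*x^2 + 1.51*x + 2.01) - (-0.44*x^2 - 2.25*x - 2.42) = -1.67*x^4 - 3.65*x^3 + 1.55*x^2 + 3.76*x + 4.43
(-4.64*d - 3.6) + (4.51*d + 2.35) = -0.13*d - 1.25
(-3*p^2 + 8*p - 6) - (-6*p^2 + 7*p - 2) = 3*p^2 + p - 4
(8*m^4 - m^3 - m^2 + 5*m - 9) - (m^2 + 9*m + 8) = 8*m^4 - m^3 - 2*m^2 - 4*m - 17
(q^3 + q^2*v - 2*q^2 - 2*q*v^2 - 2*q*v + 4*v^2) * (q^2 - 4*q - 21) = q^5 + q^4*v - 6*q^4 - 2*q^3*v^2 - 6*q^3*v - 13*q^3 + 12*q^2*v^2 - 13*q^2*v + 42*q^2 + 26*q*v^2 + 42*q*v - 84*v^2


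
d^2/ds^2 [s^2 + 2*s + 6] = 2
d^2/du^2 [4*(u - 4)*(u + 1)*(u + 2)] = 24*u - 8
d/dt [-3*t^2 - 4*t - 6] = -6*t - 4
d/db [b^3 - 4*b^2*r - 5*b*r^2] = 3*b^2 - 8*b*r - 5*r^2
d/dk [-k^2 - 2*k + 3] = -2*k - 2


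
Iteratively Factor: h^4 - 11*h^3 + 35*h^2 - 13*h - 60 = (h - 5)*(h^3 - 6*h^2 + 5*h + 12) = (h - 5)*(h + 1)*(h^2 - 7*h + 12) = (h - 5)*(h - 4)*(h + 1)*(h - 3)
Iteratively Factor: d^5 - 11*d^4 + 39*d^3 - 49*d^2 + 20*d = (d - 1)*(d^4 - 10*d^3 + 29*d^2 - 20*d) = (d - 4)*(d - 1)*(d^3 - 6*d^2 + 5*d) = (d - 4)*(d - 1)^2*(d^2 - 5*d) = d*(d - 4)*(d - 1)^2*(d - 5)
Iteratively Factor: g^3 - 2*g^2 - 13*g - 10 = (g + 2)*(g^2 - 4*g - 5) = (g + 1)*(g + 2)*(g - 5)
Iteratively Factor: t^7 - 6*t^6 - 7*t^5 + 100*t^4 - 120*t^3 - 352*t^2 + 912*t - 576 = (t - 2)*(t^6 - 4*t^5 - 15*t^4 + 70*t^3 + 20*t^2 - 312*t + 288) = (t - 2)^2*(t^5 - 2*t^4 - 19*t^3 + 32*t^2 + 84*t - 144) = (t - 2)^3*(t^4 - 19*t^2 - 6*t + 72) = (t - 2)^3*(t + 3)*(t^3 - 3*t^2 - 10*t + 24) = (t - 4)*(t - 2)^3*(t + 3)*(t^2 + t - 6) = (t - 4)*(t - 2)^4*(t + 3)*(t + 3)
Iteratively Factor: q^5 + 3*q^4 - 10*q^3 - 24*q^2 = (q - 3)*(q^4 + 6*q^3 + 8*q^2) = q*(q - 3)*(q^3 + 6*q^2 + 8*q) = q*(q - 3)*(q + 4)*(q^2 + 2*q) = q^2*(q - 3)*(q + 4)*(q + 2)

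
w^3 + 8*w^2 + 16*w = w*(w + 4)^2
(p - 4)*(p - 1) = p^2 - 5*p + 4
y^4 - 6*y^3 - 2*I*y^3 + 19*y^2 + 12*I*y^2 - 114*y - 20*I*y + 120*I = (y - 6)*(y - 5*I)*(y - I)*(y + 4*I)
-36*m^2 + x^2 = (-6*m + x)*(6*m + x)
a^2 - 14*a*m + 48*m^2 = (a - 8*m)*(a - 6*m)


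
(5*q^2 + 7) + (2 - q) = 5*q^2 - q + 9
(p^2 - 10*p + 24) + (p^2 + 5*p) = 2*p^2 - 5*p + 24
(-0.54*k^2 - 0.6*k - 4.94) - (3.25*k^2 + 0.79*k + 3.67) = -3.79*k^2 - 1.39*k - 8.61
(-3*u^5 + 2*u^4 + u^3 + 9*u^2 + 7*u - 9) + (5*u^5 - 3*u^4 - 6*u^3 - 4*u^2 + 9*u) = 2*u^5 - u^4 - 5*u^3 + 5*u^2 + 16*u - 9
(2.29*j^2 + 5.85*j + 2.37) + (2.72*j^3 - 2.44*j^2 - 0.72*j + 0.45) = 2.72*j^3 - 0.15*j^2 + 5.13*j + 2.82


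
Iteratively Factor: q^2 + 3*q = (q + 3)*(q)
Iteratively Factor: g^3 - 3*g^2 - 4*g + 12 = (g - 2)*(g^2 - g - 6) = (g - 2)*(g + 2)*(g - 3)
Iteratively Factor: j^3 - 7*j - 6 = (j - 3)*(j^2 + 3*j + 2) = (j - 3)*(j + 1)*(j + 2)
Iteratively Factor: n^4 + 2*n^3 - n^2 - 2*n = (n - 1)*(n^3 + 3*n^2 + 2*n) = (n - 1)*(n + 2)*(n^2 + n) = n*(n - 1)*(n + 2)*(n + 1)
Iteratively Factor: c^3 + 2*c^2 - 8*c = (c)*(c^2 + 2*c - 8) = c*(c - 2)*(c + 4)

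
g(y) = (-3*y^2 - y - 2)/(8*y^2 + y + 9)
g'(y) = (-16*y - 1)*(-3*y^2 - y - 2)/(8*y^2 + y + 9)^2 + (-6*y - 1)/(8*y^2 + y + 9)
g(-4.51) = -0.35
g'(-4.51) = 0.01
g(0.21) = -0.24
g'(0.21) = -0.12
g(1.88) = -0.37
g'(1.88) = -0.02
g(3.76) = -0.38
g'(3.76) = -0.00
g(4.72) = -0.38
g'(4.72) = 0.00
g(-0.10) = -0.21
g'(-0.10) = -0.06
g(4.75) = -0.38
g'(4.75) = 0.00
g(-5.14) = -0.35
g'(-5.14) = 0.01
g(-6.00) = -0.36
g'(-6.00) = 0.00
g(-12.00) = -0.37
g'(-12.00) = 0.00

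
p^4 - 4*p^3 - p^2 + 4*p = p*(p - 4)*(p - 1)*(p + 1)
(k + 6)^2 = k^2 + 12*k + 36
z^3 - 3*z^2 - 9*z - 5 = (z - 5)*(z + 1)^2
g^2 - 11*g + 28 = (g - 7)*(g - 4)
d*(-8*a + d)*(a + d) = -8*a^2*d - 7*a*d^2 + d^3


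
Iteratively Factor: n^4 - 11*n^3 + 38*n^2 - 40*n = (n - 5)*(n^3 - 6*n^2 + 8*n) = n*(n - 5)*(n^2 - 6*n + 8) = n*(n - 5)*(n - 4)*(n - 2)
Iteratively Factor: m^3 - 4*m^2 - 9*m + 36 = (m - 4)*(m^2 - 9) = (m - 4)*(m - 3)*(m + 3)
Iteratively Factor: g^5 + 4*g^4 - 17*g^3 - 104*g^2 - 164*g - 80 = (g - 5)*(g^4 + 9*g^3 + 28*g^2 + 36*g + 16) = (g - 5)*(g + 2)*(g^3 + 7*g^2 + 14*g + 8) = (g - 5)*(g + 1)*(g + 2)*(g^2 + 6*g + 8) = (g - 5)*(g + 1)*(g + 2)*(g + 4)*(g + 2)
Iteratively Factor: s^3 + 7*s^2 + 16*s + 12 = (s + 3)*(s^2 + 4*s + 4) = (s + 2)*(s + 3)*(s + 2)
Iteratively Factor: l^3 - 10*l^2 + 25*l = (l - 5)*(l^2 - 5*l) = (l - 5)^2*(l)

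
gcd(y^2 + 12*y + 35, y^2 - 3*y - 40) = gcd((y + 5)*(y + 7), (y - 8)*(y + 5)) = y + 5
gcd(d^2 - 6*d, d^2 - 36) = d - 6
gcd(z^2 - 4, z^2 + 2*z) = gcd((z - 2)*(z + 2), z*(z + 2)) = z + 2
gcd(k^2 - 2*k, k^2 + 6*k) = k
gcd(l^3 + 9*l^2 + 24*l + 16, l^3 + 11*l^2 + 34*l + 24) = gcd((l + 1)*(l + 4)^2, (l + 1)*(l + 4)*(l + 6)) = l^2 + 5*l + 4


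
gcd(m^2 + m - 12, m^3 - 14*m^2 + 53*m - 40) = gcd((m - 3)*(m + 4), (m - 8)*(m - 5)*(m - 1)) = 1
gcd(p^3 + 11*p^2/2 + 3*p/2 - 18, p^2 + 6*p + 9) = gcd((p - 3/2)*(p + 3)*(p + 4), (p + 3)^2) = p + 3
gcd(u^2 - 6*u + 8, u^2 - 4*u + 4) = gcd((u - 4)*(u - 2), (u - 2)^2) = u - 2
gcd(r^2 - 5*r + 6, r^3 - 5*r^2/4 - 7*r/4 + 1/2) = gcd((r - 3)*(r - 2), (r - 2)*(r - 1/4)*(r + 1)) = r - 2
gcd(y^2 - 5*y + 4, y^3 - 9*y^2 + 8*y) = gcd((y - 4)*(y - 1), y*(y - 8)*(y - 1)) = y - 1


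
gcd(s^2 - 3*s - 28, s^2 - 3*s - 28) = s^2 - 3*s - 28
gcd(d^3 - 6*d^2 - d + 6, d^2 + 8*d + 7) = d + 1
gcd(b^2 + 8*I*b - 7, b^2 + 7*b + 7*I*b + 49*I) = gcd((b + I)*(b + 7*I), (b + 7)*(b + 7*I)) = b + 7*I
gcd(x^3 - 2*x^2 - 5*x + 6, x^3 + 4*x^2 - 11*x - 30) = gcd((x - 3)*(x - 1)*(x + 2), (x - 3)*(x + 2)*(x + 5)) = x^2 - x - 6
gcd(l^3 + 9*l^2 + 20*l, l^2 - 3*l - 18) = 1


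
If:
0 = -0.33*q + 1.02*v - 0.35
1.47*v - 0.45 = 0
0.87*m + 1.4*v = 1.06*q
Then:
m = -0.63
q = -0.11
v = 0.31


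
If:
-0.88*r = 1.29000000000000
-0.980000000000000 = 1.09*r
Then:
No Solution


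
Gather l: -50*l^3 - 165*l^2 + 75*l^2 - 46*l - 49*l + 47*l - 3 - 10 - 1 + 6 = -50*l^3 - 90*l^2 - 48*l - 8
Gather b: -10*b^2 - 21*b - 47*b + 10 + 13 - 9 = -10*b^2 - 68*b + 14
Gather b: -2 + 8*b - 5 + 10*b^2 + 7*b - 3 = 10*b^2 + 15*b - 10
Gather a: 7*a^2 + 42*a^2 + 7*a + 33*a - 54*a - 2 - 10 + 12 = 49*a^2 - 14*a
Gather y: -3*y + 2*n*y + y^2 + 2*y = y^2 + y*(2*n - 1)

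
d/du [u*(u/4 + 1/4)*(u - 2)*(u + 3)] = u^3 + 3*u^2/2 - 5*u/2 - 3/2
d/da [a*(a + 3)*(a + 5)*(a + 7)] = 4*a^3 + 45*a^2 + 142*a + 105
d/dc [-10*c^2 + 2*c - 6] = 2 - 20*c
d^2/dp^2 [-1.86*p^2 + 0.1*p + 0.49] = -3.72000000000000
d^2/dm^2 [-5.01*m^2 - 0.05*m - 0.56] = -10.0200000000000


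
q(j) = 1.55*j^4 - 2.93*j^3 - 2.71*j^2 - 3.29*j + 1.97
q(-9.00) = 12117.59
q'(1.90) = -2.79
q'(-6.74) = -2264.40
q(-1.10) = 8.48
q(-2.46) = 94.05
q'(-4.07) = -544.83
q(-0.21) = 2.57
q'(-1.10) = -16.22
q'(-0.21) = -2.60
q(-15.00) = 87799.07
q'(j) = 6.2*j^3 - 8.79*j^2 - 5.42*j - 3.29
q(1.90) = -13.96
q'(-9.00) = -5186.30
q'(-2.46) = -135.45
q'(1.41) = -11.03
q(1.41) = -10.14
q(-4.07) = 593.32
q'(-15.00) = -22824.74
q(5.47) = 811.00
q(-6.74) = 3996.83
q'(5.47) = 718.80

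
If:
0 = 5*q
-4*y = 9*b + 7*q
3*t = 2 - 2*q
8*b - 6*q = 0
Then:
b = 0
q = 0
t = 2/3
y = 0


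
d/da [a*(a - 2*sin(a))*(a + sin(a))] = -a^2*cos(a) + 3*a^2 - 2*a*sin(a) - 2*a*sin(2*a) + cos(2*a) - 1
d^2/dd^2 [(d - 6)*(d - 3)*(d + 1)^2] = 12*d^2 - 42*d + 2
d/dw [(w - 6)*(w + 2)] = 2*w - 4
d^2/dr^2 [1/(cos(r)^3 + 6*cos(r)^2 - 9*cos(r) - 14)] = 3*((-11*cos(r) + 16*cos(2*r) + 3*cos(3*r))*(cos(r)^3 + 6*cos(r)^2 - 9*cos(r) - 14)/4 + 6*(cos(r)^2 + 4*cos(r) - 3)^2*sin(r)^2)/(cos(r)^3 + 6*cos(r)^2 - 9*cos(r) - 14)^3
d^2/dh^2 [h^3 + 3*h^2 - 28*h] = 6*h + 6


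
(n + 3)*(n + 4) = n^2 + 7*n + 12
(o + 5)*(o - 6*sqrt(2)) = o^2 - 6*sqrt(2)*o + 5*o - 30*sqrt(2)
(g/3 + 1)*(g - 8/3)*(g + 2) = g^3/3 + 7*g^2/9 - 22*g/9 - 16/3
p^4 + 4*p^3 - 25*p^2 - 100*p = p*(p - 5)*(p + 4)*(p + 5)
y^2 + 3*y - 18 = (y - 3)*(y + 6)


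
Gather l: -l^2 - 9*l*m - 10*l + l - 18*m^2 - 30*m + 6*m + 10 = -l^2 + l*(-9*m - 9) - 18*m^2 - 24*m + 10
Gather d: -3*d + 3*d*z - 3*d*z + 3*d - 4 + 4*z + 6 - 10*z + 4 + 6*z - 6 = 0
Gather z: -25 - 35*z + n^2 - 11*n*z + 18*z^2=n^2 + 18*z^2 + z*(-11*n - 35) - 25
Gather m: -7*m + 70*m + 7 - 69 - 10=63*m - 72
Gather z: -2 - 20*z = -20*z - 2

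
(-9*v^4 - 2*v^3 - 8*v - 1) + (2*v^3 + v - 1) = -9*v^4 - 7*v - 2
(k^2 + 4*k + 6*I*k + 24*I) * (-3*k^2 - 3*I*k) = -3*k^4 - 12*k^3 - 21*I*k^3 + 18*k^2 - 84*I*k^2 + 72*k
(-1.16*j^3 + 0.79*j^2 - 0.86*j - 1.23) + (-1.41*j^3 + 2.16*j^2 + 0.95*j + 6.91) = -2.57*j^3 + 2.95*j^2 + 0.09*j + 5.68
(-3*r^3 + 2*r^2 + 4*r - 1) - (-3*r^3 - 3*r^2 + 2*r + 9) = 5*r^2 + 2*r - 10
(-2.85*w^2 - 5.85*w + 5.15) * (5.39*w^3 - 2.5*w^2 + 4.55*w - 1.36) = -15.3615*w^5 - 24.4065*w^4 + 29.416*w^3 - 35.6165*w^2 + 31.3885*w - 7.004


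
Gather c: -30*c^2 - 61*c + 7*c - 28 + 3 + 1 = -30*c^2 - 54*c - 24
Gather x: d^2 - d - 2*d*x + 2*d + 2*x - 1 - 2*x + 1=d^2 - 2*d*x + d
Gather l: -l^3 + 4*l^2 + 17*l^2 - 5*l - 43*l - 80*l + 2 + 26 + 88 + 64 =-l^3 + 21*l^2 - 128*l + 180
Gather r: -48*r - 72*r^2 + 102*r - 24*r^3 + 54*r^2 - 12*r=-24*r^3 - 18*r^2 + 42*r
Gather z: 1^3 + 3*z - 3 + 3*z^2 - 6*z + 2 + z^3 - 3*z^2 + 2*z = z^3 - z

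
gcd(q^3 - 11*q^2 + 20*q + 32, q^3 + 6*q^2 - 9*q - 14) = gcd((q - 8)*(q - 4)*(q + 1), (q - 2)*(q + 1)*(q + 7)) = q + 1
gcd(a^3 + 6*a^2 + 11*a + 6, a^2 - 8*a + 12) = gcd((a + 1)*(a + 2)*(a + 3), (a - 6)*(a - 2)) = 1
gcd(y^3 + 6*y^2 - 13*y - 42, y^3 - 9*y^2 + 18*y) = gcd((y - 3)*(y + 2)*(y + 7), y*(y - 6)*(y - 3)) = y - 3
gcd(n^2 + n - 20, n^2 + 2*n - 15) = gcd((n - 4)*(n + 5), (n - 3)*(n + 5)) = n + 5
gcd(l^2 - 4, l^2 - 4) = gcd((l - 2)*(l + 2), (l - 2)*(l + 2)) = l^2 - 4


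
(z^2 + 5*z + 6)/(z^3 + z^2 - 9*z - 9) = (z + 2)/(z^2 - 2*z - 3)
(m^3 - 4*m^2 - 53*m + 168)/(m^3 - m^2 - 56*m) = (m - 3)/m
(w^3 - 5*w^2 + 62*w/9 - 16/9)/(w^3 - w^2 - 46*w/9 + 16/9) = (w - 2)/(w + 2)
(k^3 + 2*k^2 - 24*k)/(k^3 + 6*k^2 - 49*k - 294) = k*(k - 4)/(k^2 - 49)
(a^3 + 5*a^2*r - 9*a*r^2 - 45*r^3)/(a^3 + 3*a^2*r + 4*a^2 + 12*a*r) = (a^2 + 2*a*r - 15*r^2)/(a*(a + 4))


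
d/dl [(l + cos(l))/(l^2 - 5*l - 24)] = ((5 - 2*l)*(l + cos(l)) + (sin(l) - 1)*(-l^2 + 5*l + 24))/(-l^2 + 5*l + 24)^2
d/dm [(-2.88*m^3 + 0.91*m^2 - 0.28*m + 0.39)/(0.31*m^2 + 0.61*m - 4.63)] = (-0.8928*m^4 - 3.5136*m^3 + 40.6451*m^2 - 8.6684*m + 1.0585)/(0.0961*m^4 + 0.3782*m^3 - 2.4985*m^2 - 5.6486*m + 21.4369)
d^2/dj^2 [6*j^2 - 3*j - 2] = 12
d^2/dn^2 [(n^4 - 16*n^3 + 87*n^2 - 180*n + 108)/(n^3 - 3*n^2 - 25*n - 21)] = 2*(73*n^6 - 1452*n^5 + 8841*n^4 - 7240*n^3 - 66861*n^2 + 43956*n + 193563)/(n^9 - 9*n^8 - 48*n^7 + 360*n^6 + 1578*n^5 - 3042*n^4 - 23752*n^3 - 43344*n^2 - 33075*n - 9261)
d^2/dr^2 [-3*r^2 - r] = -6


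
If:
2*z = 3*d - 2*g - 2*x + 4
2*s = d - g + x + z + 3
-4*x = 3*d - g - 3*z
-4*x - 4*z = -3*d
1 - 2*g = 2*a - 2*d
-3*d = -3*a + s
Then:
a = -43/22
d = -20/11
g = 7/11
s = -9/22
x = 2/7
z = -127/77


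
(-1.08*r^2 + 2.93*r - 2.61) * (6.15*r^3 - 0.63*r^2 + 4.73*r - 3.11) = -6.642*r^5 + 18.6999*r^4 - 23.0058*r^3 + 18.862*r^2 - 21.4576*r + 8.1171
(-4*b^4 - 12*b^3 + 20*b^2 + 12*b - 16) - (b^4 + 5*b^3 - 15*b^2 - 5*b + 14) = -5*b^4 - 17*b^3 + 35*b^2 + 17*b - 30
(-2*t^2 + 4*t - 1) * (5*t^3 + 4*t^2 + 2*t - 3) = -10*t^5 + 12*t^4 + 7*t^3 + 10*t^2 - 14*t + 3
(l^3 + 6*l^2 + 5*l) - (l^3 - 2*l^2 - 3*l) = 8*l^2 + 8*l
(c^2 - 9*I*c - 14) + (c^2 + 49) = 2*c^2 - 9*I*c + 35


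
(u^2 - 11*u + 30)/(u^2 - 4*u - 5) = (u - 6)/(u + 1)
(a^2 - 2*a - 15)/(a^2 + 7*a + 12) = (a - 5)/(a + 4)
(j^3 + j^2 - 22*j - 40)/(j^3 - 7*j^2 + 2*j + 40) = (j + 4)/(j - 4)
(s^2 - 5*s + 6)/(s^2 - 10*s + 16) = (s - 3)/(s - 8)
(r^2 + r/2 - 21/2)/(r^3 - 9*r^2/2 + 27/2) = (2*r + 7)/(2*r^2 - 3*r - 9)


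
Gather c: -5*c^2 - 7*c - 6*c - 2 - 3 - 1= -5*c^2 - 13*c - 6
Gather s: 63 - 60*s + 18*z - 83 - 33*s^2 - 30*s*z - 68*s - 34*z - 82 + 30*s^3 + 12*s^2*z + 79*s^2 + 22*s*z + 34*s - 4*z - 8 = 30*s^3 + s^2*(12*z + 46) + s*(-8*z - 94) - 20*z - 110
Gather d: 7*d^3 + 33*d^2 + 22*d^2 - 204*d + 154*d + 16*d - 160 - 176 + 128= 7*d^3 + 55*d^2 - 34*d - 208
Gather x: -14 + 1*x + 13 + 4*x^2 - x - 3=4*x^2 - 4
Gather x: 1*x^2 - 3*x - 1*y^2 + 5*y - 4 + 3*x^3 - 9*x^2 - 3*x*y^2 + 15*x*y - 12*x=3*x^3 - 8*x^2 + x*(-3*y^2 + 15*y - 15) - y^2 + 5*y - 4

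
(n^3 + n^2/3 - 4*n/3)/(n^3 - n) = (n + 4/3)/(n + 1)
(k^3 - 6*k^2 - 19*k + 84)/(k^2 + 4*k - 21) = (k^2 - 3*k - 28)/(k + 7)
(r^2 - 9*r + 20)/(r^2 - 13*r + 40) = (r - 4)/(r - 8)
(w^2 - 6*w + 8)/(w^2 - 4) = (w - 4)/(w + 2)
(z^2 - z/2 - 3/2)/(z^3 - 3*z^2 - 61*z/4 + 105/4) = 2*(z + 1)/(2*z^2 - 3*z - 35)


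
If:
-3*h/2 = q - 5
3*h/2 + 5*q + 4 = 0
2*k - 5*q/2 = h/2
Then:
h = 29/6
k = -77/48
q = -9/4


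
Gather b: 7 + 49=56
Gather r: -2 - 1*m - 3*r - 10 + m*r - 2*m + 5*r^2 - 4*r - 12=-3*m + 5*r^2 + r*(m - 7) - 24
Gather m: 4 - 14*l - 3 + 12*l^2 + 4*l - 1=12*l^2 - 10*l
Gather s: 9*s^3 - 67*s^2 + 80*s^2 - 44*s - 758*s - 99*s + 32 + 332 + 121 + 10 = 9*s^3 + 13*s^2 - 901*s + 495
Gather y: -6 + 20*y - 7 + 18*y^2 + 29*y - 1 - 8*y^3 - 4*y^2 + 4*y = -8*y^3 + 14*y^2 + 53*y - 14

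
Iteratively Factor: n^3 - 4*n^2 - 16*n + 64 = (n + 4)*(n^2 - 8*n + 16) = (n - 4)*(n + 4)*(n - 4)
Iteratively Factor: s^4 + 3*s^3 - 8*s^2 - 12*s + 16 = (s + 2)*(s^3 + s^2 - 10*s + 8) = (s - 1)*(s + 2)*(s^2 + 2*s - 8) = (s - 2)*(s - 1)*(s + 2)*(s + 4)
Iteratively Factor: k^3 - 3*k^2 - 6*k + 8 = (k + 2)*(k^2 - 5*k + 4) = (k - 4)*(k + 2)*(k - 1)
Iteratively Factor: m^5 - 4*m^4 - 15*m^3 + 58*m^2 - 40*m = (m)*(m^4 - 4*m^3 - 15*m^2 + 58*m - 40) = m*(m - 5)*(m^3 + m^2 - 10*m + 8) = m*(m - 5)*(m + 4)*(m^2 - 3*m + 2) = m*(m - 5)*(m - 2)*(m + 4)*(m - 1)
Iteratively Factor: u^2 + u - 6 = (u - 2)*(u + 3)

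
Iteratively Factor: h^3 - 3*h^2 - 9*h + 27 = (h - 3)*(h^2 - 9) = (h - 3)^2*(h + 3)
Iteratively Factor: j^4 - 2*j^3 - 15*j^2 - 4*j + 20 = (j - 5)*(j^3 + 3*j^2 - 4) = (j - 5)*(j + 2)*(j^2 + j - 2) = (j - 5)*(j - 1)*(j + 2)*(j + 2)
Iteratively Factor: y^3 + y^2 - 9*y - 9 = (y - 3)*(y^2 + 4*y + 3) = (y - 3)*(y + 3)*(y + 1)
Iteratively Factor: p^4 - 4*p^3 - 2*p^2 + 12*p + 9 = (p + 1)*(p^3 - 5*p^2 + 3*p + 9) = (p - 3)*(p + 1)*(p^2 - 2*p - 3) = (p - 3)*(p + 1)^2*(p - 3)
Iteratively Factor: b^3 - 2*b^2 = (b)*(b^2 - 2*b) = b*(b - 2)*(b)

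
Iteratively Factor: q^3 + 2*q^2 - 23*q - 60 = (q + 4)*(q^2 - 2*q - 15) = (q + 3)*(q + 4)*(q - 5)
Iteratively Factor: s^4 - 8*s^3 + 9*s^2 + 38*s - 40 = (s - 4)*(s^3 - 4*s^2 - 7*s + 10) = (s - 4)*(s - 1)*(s^2 - 3*s - 10) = (s - 4)*(s - 1)*(s + 2)*(s - 5)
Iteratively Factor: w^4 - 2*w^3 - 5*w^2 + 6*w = (w + 2)*(w^3 - 4*w^2 + 3*w) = (w - 1)*(w + 2)*(w^2 - 3*w) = (w - 3)*(w - 1)*(w + 2)*(w)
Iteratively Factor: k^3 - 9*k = (k)*(k^2 - 9) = k*(k + 3)*(k - 3)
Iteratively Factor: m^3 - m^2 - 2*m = (m)*(m^2 - m - 2) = m*(m + 1)*(m - 2)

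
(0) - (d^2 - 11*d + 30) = -d^2 + 11*d - 30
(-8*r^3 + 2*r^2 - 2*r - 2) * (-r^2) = 8*r^5 - 2*r^4 + 2*r^3 + 2*r^2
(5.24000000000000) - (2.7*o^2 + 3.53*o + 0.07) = -2.7*o^2 - 3.53*o + 5.17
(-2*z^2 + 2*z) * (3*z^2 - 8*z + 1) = -6*z^4 + 22*z^3 - 18*z^2 + 2*z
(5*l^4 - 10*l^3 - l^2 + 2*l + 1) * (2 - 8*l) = -40*l^5 + 90*l^4 - 12*l^3 - 18*l^2 - 4*l + 2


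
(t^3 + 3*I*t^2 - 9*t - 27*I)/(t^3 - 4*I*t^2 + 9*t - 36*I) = (t^2 - 9)/(t^2 - 7*I*t - 12)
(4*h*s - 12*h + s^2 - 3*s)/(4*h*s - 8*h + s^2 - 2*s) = (s - 3)/(s - 2)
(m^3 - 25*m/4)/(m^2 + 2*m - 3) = m*(4*m^2 - 25)/(4*(m^2 + 2*m - 3))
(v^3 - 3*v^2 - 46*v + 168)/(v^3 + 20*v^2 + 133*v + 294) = (v^2 - 10*v + 24)/(v^2 + 13*v + 42)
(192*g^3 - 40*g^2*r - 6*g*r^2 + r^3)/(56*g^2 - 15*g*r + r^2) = (-24*g^2 + 2*g*r + r^2)/(-7*g + r)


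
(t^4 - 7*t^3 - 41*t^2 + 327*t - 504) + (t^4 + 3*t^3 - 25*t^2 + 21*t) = 2*t^4 - 4*t^3 - 66*t^2 + 348*t - 504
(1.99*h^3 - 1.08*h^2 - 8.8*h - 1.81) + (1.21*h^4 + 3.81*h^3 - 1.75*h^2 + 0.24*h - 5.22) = 1.21*h^4 + 5.8*h^3 - 2.83*h^2 - 8.56*h - 7.03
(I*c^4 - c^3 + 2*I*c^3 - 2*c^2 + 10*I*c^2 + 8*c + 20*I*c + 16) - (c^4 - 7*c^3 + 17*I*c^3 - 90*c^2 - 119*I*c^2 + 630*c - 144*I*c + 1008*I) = -c^4 + I*c^4 + 6*c^3 - 15*I*c^3 + 88*c^2 + 129*I*c^2 - 622*c + 164*I*c + 16 - 1008*I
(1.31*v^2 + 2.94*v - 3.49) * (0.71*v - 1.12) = 0.9301*v^3 + 0.620199999999999*v^2 - 5.7707*v + 3.9088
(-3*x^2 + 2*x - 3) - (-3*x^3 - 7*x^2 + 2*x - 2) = 3*x^3 + 4*x^2 - 1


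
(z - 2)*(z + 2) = z^2 - 4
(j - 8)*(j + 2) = j^2 - 6*j - 16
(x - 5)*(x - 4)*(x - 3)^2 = x^4 - 15*x^3 + 83*x^2 - 201*x + 180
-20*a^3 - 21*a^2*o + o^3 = (-5*a + o)*(a + o)*(4*a + o)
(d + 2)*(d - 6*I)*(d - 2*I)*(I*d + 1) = I*d^4 + 9*d^3 + 2*I*d^3 + 18*d^2 - 20*I*d^2 - 12*d - 40*I*d - 24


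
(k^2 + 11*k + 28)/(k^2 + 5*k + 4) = (k + 7)/(k + 1)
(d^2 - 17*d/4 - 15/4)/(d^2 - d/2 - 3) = (-4*d^2 + 17*d + 15)/(2*(-2*d^2 + d + 6))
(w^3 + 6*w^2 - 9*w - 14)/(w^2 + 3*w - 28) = (w^2 - w - 2)/(w - 4)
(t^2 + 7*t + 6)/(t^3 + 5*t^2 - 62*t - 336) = (t + 1)/(t^2 - t - 56)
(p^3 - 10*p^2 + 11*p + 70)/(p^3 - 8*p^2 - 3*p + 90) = (p^2 - 5*p - 14)/(p^2 - 3*p - 18)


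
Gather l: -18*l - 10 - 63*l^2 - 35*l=-63*l^2 - 53*l - 10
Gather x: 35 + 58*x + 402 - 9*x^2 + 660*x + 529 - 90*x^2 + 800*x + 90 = -99*x^2 + 1518*x + 1056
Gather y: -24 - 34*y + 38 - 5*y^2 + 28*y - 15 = -5*y^2 - 6*y - 1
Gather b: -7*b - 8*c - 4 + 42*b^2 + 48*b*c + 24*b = 42*b^2 + b*(48*c + 17) - 8*c - 4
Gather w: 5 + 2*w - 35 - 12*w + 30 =-10*w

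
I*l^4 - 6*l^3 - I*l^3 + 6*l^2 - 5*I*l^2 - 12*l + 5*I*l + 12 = (l - I)*(l + 3*I)*(l + 4*I)*(I*l - I)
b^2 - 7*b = b*(b - 7)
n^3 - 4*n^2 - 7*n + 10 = (n - 5)*(n - 1)*(n + 2)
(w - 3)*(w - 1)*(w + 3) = w^3 - w^2 - 9*w + 9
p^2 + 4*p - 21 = (p - 3)*(p + 7)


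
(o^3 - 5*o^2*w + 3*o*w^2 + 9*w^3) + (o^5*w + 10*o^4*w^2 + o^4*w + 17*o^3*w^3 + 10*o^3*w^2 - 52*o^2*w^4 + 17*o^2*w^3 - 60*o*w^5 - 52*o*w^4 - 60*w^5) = o^5*w + 10*o^4*w^2 + o^4*w + 17*o^3*w^3 + 10*o^3*w^2 + o^3 - 52*o^2*w^4 + 17*o^2*w^3 - 5*o^2*w - 60*o*w^5 - 52*o*w^4 + 3*o*w^2 - 60*w^5 + 9*w^3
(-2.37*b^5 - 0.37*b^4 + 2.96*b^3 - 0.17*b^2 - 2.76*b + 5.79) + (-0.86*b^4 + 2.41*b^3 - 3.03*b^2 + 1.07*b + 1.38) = -2.37*b^5 - 1.23*b^4 + 5.37*b^3 - 3.2*b^2 - 1.69*b + 7.17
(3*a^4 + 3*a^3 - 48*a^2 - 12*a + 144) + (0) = 3*a^4 + 3*a^3 - 48*a^2 - 12*a + 144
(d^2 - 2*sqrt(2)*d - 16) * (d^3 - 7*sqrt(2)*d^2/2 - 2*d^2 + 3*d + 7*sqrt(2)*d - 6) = d^5 - 11*sqrt(2)*d^4/2 - 2*d^4 + d^3 + 11*sqrt(2)*d^3 - 2*d^2 + 50*sqrt(2)*d^2 - 100*sqrt(2)*d - 48*d + 96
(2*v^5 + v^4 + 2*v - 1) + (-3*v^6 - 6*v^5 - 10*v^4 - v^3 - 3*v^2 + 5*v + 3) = -3*v^6 - 4*v^5 - 9*v^4 - v^3 - 3*v^2 + 7*v + 2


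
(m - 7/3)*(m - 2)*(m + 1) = m^3 - 10*m^2/3 + m/3 + 14/3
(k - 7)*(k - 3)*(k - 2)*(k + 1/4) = k^4 - 47*k^3/4 + 38*k^2 - 127*k/4 - 21/2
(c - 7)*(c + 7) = c^2 - 49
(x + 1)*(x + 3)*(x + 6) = x^3 + 10*x^2 + 27*x + 18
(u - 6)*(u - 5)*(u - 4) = u^3 - 15*u^2 + 74*u - 120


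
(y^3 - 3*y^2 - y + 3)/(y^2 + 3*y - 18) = (y^2 - 1)/(y + 6)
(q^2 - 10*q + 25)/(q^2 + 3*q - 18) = (q^2 - 10*q + 25)/(q^2 + 3*q - 18)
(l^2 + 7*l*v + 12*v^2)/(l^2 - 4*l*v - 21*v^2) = (-l - 4*v)/(-l + 7*v)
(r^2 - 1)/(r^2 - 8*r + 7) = (r + 1)/(r - 7)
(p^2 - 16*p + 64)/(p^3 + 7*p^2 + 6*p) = (p^2 - 16*p + 64)/(p*(p^2 + 7*p + 6))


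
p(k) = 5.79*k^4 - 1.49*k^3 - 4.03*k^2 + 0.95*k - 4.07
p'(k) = 23.16*k^3 - 4.47*k^2 - 8.06*k + 0.95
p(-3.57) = 949.45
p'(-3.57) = -1081.01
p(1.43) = 8.90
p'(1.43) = 48.01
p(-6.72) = 12067.16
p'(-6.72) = -7174.98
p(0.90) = -3.77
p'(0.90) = 6.96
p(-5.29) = 4632.91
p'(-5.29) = -3510.01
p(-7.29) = 16704.76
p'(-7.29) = -9150.51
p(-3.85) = 1289.67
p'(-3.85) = -1355.94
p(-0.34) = -4.72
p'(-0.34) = 2.26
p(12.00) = 116913.73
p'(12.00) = 39281.03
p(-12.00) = 122040.37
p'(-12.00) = -40566.49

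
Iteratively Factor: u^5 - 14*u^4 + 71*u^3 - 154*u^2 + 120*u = (u)*(u^4 - 14*u^3 + 71*u^2 - 154*u + 120) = u*(u - 4)*(u^3 - 10*u^2 + 31*u - 30) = u*(u - 5)*(u - 4)*(u^2 - 5*u + 6) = u*(u - 5)*(u - 4)*(u - 3)*(u - 2)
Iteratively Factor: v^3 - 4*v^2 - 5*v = (v)*(v^2 - 4*v - 5) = v*(v + 1)*(v - 5)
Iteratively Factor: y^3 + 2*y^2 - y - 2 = (y + 1)*(y^2 + y - 2) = (y - 1)*(y + 1)*(y + 2)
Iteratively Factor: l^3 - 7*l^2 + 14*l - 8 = (l - 2)*(l^2 - 5*l + 4) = (l - 2)*(l - 1)*(l - 4)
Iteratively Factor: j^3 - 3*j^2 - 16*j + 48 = (j - 4)*(j^2 + j - 12) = (j - 4)*(j - 3)*(j + 4)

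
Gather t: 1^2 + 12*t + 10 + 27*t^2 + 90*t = 27*t^2 + 102*t + 11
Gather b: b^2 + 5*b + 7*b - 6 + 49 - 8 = b^2 + 12*b + 35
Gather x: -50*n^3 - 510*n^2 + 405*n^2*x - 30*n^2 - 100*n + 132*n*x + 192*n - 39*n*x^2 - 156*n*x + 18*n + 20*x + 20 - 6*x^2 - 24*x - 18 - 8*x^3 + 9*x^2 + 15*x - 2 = -50*n^3 - 540*n^2 + 110*n - 8*x^3 + x^2*(3 - 39*n) + x*(405*n^2 - 24*n + 11)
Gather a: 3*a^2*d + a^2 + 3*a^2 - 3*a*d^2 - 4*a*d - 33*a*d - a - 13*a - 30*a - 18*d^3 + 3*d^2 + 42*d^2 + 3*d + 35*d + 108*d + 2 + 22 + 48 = a^2*(3*d + 4) + a*(-3*d^2 - 37*d - 44) - 18*d^3 + 45*d^2 + 146*d + 72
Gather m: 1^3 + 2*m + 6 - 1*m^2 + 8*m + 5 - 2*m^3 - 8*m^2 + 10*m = -2*m^3 - 9*m^2 + 20*m + 12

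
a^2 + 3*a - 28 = (a - 4)*(a + 7)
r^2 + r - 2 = (r - 1)*(r + 2)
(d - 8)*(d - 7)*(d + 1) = d^3 - 14*d^2 + 41*d + 56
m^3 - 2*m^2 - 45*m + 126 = (m - 6)*(m - 3)*(m + 7)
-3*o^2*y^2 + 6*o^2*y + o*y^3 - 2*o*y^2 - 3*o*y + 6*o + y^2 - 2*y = (-3*o + y)*(y - 2)*(o*y + 1)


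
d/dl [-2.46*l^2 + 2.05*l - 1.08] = 2.05 - 4.92*l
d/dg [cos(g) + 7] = -sin(g)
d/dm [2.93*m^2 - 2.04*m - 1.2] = 5.86*m - 2.04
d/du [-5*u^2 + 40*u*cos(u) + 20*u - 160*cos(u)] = -40*u*sin(u) - 10*u + 160*sin(u) + 40*cos(u) + 20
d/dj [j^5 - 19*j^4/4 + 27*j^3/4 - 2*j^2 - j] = 5*j^4 - 19*j^3 + 81*j^2/4 - 4*j - 1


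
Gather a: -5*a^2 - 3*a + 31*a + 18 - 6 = -5*a^2 + 28*a + 12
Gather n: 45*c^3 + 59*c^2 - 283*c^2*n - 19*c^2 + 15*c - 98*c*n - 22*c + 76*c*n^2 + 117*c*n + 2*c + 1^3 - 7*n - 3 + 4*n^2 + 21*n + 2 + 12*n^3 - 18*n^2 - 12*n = 45*c^3 + 40*c^2 - 5*c + 12*n^3 + n^2*(76*c - 14) + n*(-283*c^2 + 19*c + 2)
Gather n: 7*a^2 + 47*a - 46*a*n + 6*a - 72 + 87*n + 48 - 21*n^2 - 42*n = 7*a^2 + 53*a - 21*n^2 + n*(45 - 46*a) - 24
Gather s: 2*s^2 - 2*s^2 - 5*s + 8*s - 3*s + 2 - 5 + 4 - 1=0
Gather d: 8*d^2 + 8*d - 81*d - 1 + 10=8*d^2 - 73*d + 9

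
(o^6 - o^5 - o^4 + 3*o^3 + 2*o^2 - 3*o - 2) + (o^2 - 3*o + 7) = o^6 - o^5 - o^4 + 3*o^3 + 3*o^2 - 6*o + 5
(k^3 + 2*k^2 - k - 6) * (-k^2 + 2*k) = -k^5 + 5*k^3 + 4*k^2 - 12*k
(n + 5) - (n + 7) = -2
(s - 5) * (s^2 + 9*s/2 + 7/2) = s^3 - s^2/2 - 19*s - 35/2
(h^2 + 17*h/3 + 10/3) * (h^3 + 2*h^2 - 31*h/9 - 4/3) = h^5 + 23*h^4/3 + 101*h^3/9 - 383*h^2/27 - 514*h/27 - 40/9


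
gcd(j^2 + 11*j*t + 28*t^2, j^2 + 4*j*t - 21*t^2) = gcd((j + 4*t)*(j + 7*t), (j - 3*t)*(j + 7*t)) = j + 7*t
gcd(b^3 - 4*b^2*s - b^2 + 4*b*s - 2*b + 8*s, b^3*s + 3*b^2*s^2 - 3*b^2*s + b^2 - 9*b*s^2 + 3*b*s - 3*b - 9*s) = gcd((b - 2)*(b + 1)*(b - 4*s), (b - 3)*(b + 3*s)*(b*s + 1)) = 1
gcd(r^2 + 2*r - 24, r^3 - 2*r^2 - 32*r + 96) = r^2 + 2*r - 24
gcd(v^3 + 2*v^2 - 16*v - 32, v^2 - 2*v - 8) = v^2 - 2*v - 8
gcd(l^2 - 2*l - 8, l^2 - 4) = l + 2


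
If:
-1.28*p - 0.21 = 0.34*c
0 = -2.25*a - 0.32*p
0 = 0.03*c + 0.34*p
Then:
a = -0.01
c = -0.92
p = 0.08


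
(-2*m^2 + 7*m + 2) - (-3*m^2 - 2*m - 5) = m^2 + 9*m + 7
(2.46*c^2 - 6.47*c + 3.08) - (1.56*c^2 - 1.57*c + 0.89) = 0.9*c^2 - 4.9*c + 2.19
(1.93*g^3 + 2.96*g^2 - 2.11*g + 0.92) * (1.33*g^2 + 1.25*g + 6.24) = 2.5669*g^5 + 6.3493*g^4 + 12.9369*g^3 + 17.0565*g^2 - 12.0164*g + 5.7408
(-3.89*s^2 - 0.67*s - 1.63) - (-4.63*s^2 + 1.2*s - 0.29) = 0.74*s^2 - 1.87*s - 1.34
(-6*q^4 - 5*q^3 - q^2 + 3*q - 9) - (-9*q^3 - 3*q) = -6*q^4 + 4*q^3 - q^2 + 6*q - 9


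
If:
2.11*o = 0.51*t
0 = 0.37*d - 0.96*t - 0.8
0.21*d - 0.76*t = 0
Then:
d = 7.64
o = 0.51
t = 2.11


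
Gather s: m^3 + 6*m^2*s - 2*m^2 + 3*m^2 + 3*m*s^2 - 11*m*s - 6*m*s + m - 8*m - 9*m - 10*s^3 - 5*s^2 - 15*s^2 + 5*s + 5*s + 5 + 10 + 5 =m^3 + m^2 - 16*m - 10*s^3 + s^2*(3*m - 20) + s*(6*m^2 - 17*m + 10) + 20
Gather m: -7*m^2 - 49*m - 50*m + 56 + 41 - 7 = -7*m^2 - 99*m + 90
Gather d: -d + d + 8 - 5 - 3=0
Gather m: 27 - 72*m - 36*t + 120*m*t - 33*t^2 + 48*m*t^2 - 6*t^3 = m*(48*t^2 + 120*t - 72) - 6*t^3 - 33*t^2 - 36*t + 27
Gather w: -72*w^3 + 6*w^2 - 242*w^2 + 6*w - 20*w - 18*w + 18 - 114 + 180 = -72*w^3 - 236*w^2 - 32*w + 84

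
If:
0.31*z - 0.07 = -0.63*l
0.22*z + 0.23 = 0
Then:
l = 0.63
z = -1.05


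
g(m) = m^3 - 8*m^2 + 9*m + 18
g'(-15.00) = 924.00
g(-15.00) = -5292.00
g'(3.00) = -12.00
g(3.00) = 0.00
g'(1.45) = -7.89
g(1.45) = 17.28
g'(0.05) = 8.21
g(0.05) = 18.43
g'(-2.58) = 70.25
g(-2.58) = -75.64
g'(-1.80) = 47.52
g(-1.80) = -29.95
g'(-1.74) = 45.92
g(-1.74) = -27.15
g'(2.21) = -11.71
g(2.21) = 9.61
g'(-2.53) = 68.68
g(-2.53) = -72.17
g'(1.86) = -10.38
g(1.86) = 13.50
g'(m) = 3*m^2 - 16*m + 9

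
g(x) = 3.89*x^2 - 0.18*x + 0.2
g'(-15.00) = -116.88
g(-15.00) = 878.15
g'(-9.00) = -70.20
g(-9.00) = 316.91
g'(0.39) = 2.85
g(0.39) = 0.72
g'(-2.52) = -19.79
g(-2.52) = 25.36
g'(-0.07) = -0.72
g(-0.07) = 0.23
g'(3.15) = 24.33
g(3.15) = 38.23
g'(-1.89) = -14.88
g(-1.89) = 14.44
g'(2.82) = 21.76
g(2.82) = 30.63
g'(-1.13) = -8.97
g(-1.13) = 5.37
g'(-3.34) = -26.17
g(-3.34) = 44.20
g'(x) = 7.78*x - 0.18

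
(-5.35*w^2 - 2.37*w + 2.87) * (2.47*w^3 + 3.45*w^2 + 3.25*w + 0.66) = -13.2145*w^5 - 24.3114*w^4 - 18.4751*w^3 - 1.332*w^2 + 7.7633*w + 1.8942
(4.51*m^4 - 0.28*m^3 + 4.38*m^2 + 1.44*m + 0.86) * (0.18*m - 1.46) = 0.8118*m^5 - 6.635*m^4 + 1.1972*m^3 - 6.1356*m^2 - 1.9476*m - 1.2556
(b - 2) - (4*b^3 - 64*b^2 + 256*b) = -4*b^3 + 64*b^2 - 255*b - 2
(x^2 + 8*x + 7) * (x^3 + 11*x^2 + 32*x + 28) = x^5 + 19*x^4 + 127*x^3 + 361*x^2 + 448*x + 196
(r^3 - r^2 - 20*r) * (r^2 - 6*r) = r^5 - 7*r^4 - 14*r^3 + 120*r^2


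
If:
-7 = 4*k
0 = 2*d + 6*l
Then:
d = -3*l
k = -7/4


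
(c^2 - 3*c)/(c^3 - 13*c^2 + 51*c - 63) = c/(c^2 - 10*c + 21)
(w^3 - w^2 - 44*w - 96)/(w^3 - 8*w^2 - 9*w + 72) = (w + 4)/(w - 3)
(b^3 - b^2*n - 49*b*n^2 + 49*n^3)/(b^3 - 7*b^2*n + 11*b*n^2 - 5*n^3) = (b^2 - 49*n^2)/(b^2 - 6*b*n + 5*n^2)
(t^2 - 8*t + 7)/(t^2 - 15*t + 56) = (t - 1)/(t - 8)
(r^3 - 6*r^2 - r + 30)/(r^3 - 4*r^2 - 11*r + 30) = (r^2 - r - 6)/(r^2 + r - 6)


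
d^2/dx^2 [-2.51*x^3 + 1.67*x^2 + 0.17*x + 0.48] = 3.34 - 15.06*x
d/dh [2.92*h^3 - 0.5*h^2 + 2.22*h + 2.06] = 8.76*h^2 - 1.0*h + 2.22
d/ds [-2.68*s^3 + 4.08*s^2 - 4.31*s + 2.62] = -8.04*s^2 + 8.16*s - 4.31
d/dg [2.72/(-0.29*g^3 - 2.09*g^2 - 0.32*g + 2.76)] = (2.3664*g^2 + 11.3696*g + 0.8704)/(0.29*g^3 + 2.09*g^2 + 0.32*g - 2.76)^2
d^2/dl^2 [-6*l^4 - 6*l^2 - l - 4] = -72*l^2 - 12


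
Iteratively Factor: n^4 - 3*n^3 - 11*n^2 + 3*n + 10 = (n + 1)*(n^3 - 4*n^2 - 7*n + 10) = (n - 5)*(n + 1)*(n^2 + n - 2) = (n - 5)*(n + 1)*(n + 2)*(n - 1)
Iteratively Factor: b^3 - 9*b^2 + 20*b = (b - 4)*(b^2 - 5*b) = b*(b - 4)*(b - 5)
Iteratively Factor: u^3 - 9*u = (u + 3)*(u^2 - 3*u) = u*(u + 3)*(u - 3)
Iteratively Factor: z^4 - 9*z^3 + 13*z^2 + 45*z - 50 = (z + 2)*(z^3 - 11*z^2 + 35*z - 25) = (z - 5)*(z + 2)*(z^2 - 6*z + 5) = (z - 5)*(z - 1)*(z + 2)*(z - 5)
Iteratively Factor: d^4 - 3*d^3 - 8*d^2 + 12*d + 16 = (d + 2)*(d^3 - 5*d^2 + 2*d + 8) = (d - 4)*(d + 2)*(d^2 - d - 2) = (d - 4)*(d - 2)*(d + 2)*(d + 1)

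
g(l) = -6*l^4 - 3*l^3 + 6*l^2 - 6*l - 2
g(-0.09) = -1.41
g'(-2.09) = 148.71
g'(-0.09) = -7.14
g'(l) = -24*l^3 - 9*l^2 + 12*l - 6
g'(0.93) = -21.93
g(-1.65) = -6.76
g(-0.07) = -1.55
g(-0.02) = -1.88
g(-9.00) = -36641.00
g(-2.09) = -50.35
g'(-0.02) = -6.24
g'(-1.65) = 57.51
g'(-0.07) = -6.88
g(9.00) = -41123.00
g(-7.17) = -14401.97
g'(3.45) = -1057.25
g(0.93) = -9.29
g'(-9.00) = 16653.00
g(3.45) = -924.49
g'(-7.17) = 8291.72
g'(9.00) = -18123.00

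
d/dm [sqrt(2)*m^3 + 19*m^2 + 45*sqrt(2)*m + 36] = 3*sqrt(2)*m^2 + 38*m + 45*sqrt(2)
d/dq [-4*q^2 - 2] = -8*q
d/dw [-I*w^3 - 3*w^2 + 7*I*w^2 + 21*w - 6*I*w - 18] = -3*I*w^2 - w*(6 - 14*I) + 21 - 6*I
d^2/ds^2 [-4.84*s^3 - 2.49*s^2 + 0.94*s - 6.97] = -29.04*s - 4.98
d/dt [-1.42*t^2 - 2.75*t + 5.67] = -2.84*t - 2.75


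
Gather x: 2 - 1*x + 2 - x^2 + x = 4 - x^2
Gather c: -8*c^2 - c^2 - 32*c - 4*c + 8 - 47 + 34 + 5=-9*c^2 - 36*c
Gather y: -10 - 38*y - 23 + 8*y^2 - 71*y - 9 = 8*y^2 - 109*y - 42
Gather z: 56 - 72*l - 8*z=-72*l - 8*z + 56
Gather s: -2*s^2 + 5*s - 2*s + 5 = -2*s^2 + 3*s + 5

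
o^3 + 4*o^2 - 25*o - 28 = (o - 4)*(o + 1)*(o + 7)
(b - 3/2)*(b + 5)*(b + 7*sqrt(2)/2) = b^3 + 7*b^2/2 + 7*sqrt(2)*b^2/2 - 15*b/2 + 49*sqrt(2)*b/4 - 105*sqrt(2)/4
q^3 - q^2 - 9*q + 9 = (q - 3)*(q - 1)*(q + 3)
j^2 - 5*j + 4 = (j - 4)*(j - 1)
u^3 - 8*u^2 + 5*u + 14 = (u - 7)*(u - 2)*(u + 1)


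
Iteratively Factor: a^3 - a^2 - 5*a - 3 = (a - 3)*(a^2 + 2*a + 1) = (a - 3)*(a + 1)*(a + 1)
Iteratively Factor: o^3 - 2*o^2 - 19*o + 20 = (o + 4)*(o^2 - 6*o + 5) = (o - 5)*(o + 4)*(o - 1)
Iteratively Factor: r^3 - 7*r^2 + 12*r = (r - 3)*(r^2 - 4*r) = (r - 4)*(r - 3)*(r)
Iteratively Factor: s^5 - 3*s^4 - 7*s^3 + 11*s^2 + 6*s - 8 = (s + 1)*(s^4 - 4*s^3 - 3*s^2 + 14*s - 8) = (s - 1)*(s + 1)*(s^3 - 3*s^2 - 6*s + 8) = (s - 1)*(s + 1)*(s + 2)*(s^2 - 5*s + 4) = (s - 4)*(s - 1)*(s + 1)*(s + 2)*(s - 1)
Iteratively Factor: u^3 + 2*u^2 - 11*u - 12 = (u - 3)*(u^2 + 5*u + 4) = (u - 3)*(u + 4)*(u + 1)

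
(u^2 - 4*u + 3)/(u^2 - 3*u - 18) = (-u^2 + 4*u - 3)/(-u^2 + 3*u + 18)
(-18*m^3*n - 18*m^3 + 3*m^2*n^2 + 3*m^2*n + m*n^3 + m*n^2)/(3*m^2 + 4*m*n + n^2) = m*(-18*m^2*n - 18*m^2 + 3*m*n^2 + 3*m*n + n^3 + n^2)/(3*m^2 + 4*m*n + n^2)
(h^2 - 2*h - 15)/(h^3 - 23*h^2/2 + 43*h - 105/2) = 2*(h + 3)/(2*h^2 - 13*h + 21)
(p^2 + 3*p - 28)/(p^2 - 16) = (p + 7)/(p + 4)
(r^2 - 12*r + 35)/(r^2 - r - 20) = (r - 7)/(r + 4)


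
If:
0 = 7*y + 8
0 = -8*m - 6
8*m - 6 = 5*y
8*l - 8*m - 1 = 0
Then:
No Solution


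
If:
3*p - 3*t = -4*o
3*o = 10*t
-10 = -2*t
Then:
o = 50/3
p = -155/9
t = 5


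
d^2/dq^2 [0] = 0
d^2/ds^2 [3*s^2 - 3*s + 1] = 6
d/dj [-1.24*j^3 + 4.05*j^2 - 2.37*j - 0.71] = -3.72*j^2 + 8.1*j - 2.37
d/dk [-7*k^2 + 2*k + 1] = 2 - 14*k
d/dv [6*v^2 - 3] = 12*v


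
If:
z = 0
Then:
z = 0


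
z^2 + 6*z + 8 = (z + 2)*(z + 4)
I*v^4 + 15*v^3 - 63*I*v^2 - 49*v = v*(v - 7*I)^2*(I*v + 1)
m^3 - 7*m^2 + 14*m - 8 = (m - 4)*(m - 2)*(m - 1)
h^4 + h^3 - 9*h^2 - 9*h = h*(h - 3)*(h + 1)*(h + 3)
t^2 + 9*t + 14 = (t + 2)*(t + 7)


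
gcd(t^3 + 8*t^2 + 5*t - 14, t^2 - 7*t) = 1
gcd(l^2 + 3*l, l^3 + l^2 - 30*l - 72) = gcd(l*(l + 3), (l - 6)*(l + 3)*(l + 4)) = l + 3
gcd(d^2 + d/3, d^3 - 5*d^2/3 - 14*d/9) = d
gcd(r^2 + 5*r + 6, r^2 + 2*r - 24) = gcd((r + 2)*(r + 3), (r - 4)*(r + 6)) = 1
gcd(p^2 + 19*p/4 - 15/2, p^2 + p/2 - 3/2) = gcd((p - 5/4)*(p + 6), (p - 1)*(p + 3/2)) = 1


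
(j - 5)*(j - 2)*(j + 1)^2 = j^4 - 5*j^3 - 3*j^2 + 13*j + 10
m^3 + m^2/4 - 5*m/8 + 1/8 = (m - 1/2)*(m - 1/4)*(m + 1)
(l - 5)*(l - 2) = l^2 - 7*l + 10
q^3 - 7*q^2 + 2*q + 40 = (q - 5)*(q - 4)*(q + 2)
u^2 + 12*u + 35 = (u + 5)*(u + 7)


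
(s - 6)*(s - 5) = s^2 - 11*s + 30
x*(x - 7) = x^2 - 7*x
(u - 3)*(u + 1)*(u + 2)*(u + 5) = u^4 + 5*u^3 - 7*u^2 - 41*u - 30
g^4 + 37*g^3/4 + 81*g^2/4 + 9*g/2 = g*(g + 1/4)*(g + 3)*(g + 6)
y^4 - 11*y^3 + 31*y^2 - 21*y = y*(y - 7)*(y - 3)*(y - 1)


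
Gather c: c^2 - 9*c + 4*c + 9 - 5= c^2 - 5*c + 4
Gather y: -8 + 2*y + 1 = 2*y - 7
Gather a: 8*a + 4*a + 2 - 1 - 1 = 12*a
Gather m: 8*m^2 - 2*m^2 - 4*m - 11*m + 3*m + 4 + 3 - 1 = 6*m^2 - 12*m + 6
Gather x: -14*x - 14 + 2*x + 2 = -12*x - 12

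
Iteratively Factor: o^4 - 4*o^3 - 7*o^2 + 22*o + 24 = (o + 1)*(o^3 - 5*o^2 - 2*o + 24) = (o + 1)*(o + 2)*(o^2 - 7*o + 12) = (o - 4)*(o + 1)*(o + 2)*(o - 3)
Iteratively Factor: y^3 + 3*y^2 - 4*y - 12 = (y - 2)*(y^2 + 5*y + 6) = (y - 2)*(y + 3)*(y + 2)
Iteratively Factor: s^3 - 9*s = (s + 3)*(s^2 - 3*s) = (s - 3)*(s + 3)*(s)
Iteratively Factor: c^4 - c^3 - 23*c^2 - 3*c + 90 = (c - 2)*(c^3 + c^2 - 21*c - 45) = (c - 2)*(c + 3)*(c^2 - 2*c - 15) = (c - 5)*(c - 2)*(c + 3)*(c + 3)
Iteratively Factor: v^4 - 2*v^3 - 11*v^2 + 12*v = (v - 1)*(v^3 - v^2 - 12*v) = v*(v - 1)*(v^2 - v - 12) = v*(v - 4)*(v - 1)*(v + 3)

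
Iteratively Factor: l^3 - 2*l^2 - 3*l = (l)*(l^2 - 2*l - 3) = l*(l + 1)*(l - 3)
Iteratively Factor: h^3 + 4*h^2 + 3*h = (h + 3)*(h^2 + h) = (h + 1)*(h + 3)*(h)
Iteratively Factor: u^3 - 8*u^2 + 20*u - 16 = (u - 2)*(u^2 - 6*u + 8) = (u - 2)^2*(u - 4)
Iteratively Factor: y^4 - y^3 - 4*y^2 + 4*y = (y)*(y^3 - y^2 - 4*y + 4) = y*(y - 2)*(y^2 + y - 2) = y*(y - 2)*(y - 1)*(y + 2)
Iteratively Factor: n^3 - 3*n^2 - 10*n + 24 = (n - 2)*(n^2 - n - 12) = (n - 2)*(n + 3)*(n - 4)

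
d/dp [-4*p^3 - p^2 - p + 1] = -12*p^2 - 2*p - 1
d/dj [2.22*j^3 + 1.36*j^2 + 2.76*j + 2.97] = 6.66*j^2 + 2.72*j + 2.76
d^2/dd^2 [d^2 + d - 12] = 2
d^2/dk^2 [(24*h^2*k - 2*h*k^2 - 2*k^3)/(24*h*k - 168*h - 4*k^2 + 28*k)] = (-k*(6*h - 2*k + 7)^2*(-12*h^2 + h*k + k^2) - (h + 3*k)*(6*h*k - 42*h - k^2 + 7*k)^2 + (6*h*k - 42*h - k^2 + 7*k)*(12*h^2*k - h*k^2 - k^3 + (6*h - 2*k + 7)*(-12*h^2 + 2*h*k + 3*k^2)))/(6*h*k - 42*h - k^2 + 7*k)^3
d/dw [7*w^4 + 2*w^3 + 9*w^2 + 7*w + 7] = 28*w^3 + 6*w^2 + 18*w + 7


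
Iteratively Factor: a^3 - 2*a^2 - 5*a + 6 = (a - 1)*(a^2 - a - 6) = (a - 1)*(a + 2)*(a - 3)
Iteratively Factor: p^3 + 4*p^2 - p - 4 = (p + 4)*(p^2 - 1) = (p + 1)*(p + 4)*(p - 1)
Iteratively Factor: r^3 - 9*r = (r - 3)*(r^2 + 3*r) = r*(r - 3)*(r + 3)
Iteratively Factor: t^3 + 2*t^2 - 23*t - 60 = (t - 5)*(t^2 + 7*t + 12) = (t - 5)*(t + 3)*(t + 4)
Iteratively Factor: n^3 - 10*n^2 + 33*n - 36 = (n - 3)*(n^2 - 7*n + 12) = (n - 4)*(n - 3)*(n - 3)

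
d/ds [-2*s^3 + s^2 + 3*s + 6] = -6*s^2 + 2*s + 3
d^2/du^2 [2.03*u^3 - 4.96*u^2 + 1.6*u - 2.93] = 12.18*u - 9.92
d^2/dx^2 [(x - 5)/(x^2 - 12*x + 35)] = 2/(x^3 - 21*x^2 + 147*x - 343)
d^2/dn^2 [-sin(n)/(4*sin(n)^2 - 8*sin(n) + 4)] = -(sin(n) + 4)*cos(n)^2/(4*(sin(n) - 1)^4)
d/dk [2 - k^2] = -2*k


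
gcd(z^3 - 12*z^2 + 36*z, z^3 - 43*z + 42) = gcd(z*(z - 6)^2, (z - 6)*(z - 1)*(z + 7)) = z - 6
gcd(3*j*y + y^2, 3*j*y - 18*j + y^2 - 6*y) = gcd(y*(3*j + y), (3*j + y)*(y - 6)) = 3*j + y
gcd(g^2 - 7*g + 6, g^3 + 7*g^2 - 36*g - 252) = g - 6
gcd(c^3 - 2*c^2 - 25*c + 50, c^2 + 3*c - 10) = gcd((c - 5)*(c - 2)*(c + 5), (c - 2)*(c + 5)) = c^2 + 3*c - 10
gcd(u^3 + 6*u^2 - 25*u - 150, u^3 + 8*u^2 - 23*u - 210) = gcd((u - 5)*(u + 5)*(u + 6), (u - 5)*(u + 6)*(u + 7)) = u^2 + u - 30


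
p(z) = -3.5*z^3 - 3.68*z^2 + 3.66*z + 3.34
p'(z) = -10.5*z^2 - 7.36*z + 3.66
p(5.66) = -728.46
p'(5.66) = -374.37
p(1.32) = -6.29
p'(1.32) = -24.35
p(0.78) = 2.29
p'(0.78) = -8.47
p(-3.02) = 55.13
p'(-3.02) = -69.88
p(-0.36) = 1.71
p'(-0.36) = 4.95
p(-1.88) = 6.71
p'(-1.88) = -19.61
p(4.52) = -378.51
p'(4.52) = -244.13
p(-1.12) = -0.46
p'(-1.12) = -1.27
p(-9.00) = 2223.82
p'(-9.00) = -780.60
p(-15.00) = 10932.94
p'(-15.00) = -2248.44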